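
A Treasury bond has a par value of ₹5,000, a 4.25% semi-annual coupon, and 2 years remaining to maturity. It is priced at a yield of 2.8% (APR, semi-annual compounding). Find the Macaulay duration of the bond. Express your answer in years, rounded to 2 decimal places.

Periodic yield y = 0.014. Discount each cash flow and weight by its period:
  t   CF        PV=CF/(1+0.014)^t    t·PV
  1       106.25       104.7830       104.7830
  2       106.25       103.3363       206.6727
  3       106.25       101.9096       305.7288
  4     5,106.25     4,830.0347    19,320.1389
  Σ                  5,140.0637    19,937.3234
Price P = Σ PV = 5,140.0637.
Macaulay duration = Σ(t·PV) / P = 19,937.3234 / 5,140.0637 = 3.87881 half-year periods.
In years: 3.87881 / 2 = 1.93940 years.

1.94 years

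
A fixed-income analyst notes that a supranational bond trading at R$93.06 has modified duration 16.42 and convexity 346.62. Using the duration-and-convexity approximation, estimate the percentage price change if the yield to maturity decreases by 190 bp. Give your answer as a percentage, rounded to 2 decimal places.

Duration effect: -D_mod·Δy = -16.42 × (-0.019) = +0.311980
Convexity effect: ½·C·(Δy)² = 0.5 × 346.62 × (-0.019)² = +0.06256491
ΔP/P ≈ +0.311980 + 0.06256491 = +0.37454491
= +37.454491%.

+37.45%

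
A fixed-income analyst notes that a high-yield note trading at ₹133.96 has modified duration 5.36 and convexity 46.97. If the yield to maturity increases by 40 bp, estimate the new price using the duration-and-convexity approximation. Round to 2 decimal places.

₹131.14

Duration effect: -D_mod·Δy = -5.36 × (+0.004) = -0.021440
Convexity effect: ½·C·(Δy)² = 0.5 × 46.97 × (0.004)² = +0.00037576
ΔP/P ≈ -0.021440 + 0.00037576 = -0.02106424
New price ≈ 133.96 × (1 - 0.02106424) = 131.1382344096.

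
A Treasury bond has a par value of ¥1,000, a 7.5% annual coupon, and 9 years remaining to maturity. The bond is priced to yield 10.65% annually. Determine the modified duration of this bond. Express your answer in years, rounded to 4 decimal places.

5.9774 years

Periodic yield y = 0.1065. First find Macaulay duration:
  t   CF        PV=CF/(1+0.1065)^t    t·PV
  1        75.00        67.7813        67.7813
  2        75.00        61.2574       122.5148
  3        75.00        55.3614       166.0842
  4        75.00        50.0329       200.1316
  5        75.00        45.2173       226.0863
  6        75.00        40.8651       245.1907
  7        75.00        36.9319       258.5231
  8        75.00        33.3772       267.0176
  9     1,075.00       432.3602     3,891.2417
  Σ                    823.1846     5,444.5712
P = 823.1846; Macaulay duration = 5,444.5712 / 823.1846 = 6.61403 years.
Modified duration = D_Mac / (1 + y) = 6.61403 / 1.1065 = 5.97744 years.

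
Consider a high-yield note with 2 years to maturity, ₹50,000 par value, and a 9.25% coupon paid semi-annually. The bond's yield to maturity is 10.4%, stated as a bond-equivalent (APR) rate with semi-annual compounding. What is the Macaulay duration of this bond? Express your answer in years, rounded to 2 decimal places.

1.87 years

Periodic yield y = 0.052. Discount each cash flow and weight by its period:
  t   CF        PV=CF/(1+0.052)^t    t·PV
  1     2,312.50     2,198.1939     2,198.1939
  2     2,312.50     2,089.5379     4,179.0759
  3     2,312.50     1,986.2528     5,958.7584
  4    52,312.50    42,711.2730   170,845.0922
  Σ                 48,985.2577   183,181.1204
Price P = Σ PV = 48,985.2577.
Macaulay duration = Σ(t·PV) / P = 183,181.1204 / 48,985.2577 = 3.73952 half-year periods.
In years: 3.73952 / 2 = 1.86976 years.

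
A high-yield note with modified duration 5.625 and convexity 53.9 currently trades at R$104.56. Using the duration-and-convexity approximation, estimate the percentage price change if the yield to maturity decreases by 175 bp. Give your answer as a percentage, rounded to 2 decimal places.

+10.67%

Duration effect: -D_mod·Δy = -5.625 × (-0.0175) = +0.0984375
Convexity effect: ½·C·(Δy)² = 0.5 × 53.9 × (-0.0175)² = +0.0082534375
ΔP/P ≈ +0.0984375 + 0.0082534375 = +0.1066909375
= +10.66909375%.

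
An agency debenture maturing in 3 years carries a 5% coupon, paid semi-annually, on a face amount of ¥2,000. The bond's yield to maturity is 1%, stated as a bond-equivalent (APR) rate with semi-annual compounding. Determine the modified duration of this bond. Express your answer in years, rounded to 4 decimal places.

Periodic yield y = 0.005. First find Macaulay duration:
  t   CF        PV=CF/(1+0.005)^t    t·PV
  1        50.00        49.7512        49.7512
  2        50.00        49.5037        99.0075
  3        50.00        49.2574       147.7723
  4        50.00        49.0124       196.0495
  5        50.00        48.7685       243.8427
  6     2,050.00     1,989.5621    11,937.3724
  Σ                  2,235.8554    12,673.7955
P = 2,235.8554; Macaulay duration = 12,673.7955 / 2,235.8554 = 5.66843 half-year periods = 2.83422 years.
Modified duration = D_Mac / (1 + y) = 2.83422 / 1.005 = 2.82012 years.

2.8201 years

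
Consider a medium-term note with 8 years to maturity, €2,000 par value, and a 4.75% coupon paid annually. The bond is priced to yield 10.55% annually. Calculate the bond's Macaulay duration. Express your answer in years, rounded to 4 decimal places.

6.5663 years

Periodic yield y = 0.1055. Discount each cash flow and weight by its year:
  t   CF        PV=CF/(1+0.1055)^t    t·PV
  1        95.00        85.9340        85.9340
  2        95.00        77.7331       155.4662
  3        95.00        70.3149       210.9447
  4        95.00        63.6046       254.4185
  5        95.00        57.5347       287.6735
  6        95.00        52.0441       312.2643
  7        95.00        47.0774       329.5417
  8     2,095.00       939.1048     7,512.8383
  Σ                  1,393.3475     9,149.0812
Price P = Σ PV = 1,393.3475.
Macaulay duration = Σ(t·PV) / P = 9,149.0812 / 1,393.3475 = 6.56626 years.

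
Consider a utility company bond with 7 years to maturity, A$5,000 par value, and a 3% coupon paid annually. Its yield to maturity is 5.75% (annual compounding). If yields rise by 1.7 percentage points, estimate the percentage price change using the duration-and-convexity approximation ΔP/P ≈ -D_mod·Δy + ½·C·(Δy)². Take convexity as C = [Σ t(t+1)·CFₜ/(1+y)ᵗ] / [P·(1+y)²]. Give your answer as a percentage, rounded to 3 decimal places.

With y = 0.0575:
  t   CF        PV=CF/(1+0.0575)^t    t·PV        t(t+1)·PV
  1       150.00       141.8440       141.8440         283.6879
  2       150.00       134.1314       268.2628         804.7885
  3       150.00       126.8382       380.5147       1,522.0586
  4       150.00       119.9416       479.7663       2,398.8315
  5       150.00       113.4199       567.0997       3,402.5979
  6       150.00       107.2529       643.5173       4,504.6214
  7     5,150.00     3,482.1269    24,374.8884     194,999.1075
  Σ                  4,225.5549    26,855.8932     207,915.6934
P = 4,225.5549; D_Mac = 6.35559 yrs; D_mod = 6.01001 yrs; C = 43.99900.
Duration effect: -6.01001 × (+0.017) = -0.102170
Convexity effect: 0.5 × 43.99900 × (0.017)² = +0.0063579
ΔP/P ≈ -0.102170 + 0.0063579 = -0.095812 = -9.5812%.

-9.581%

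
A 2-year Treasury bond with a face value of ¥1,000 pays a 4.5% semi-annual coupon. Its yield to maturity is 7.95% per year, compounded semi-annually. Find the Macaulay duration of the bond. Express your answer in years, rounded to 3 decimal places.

1.932 years

Periodic yield y = 0.03975. Discount each cash flow and weight by its period:
  t   CF        PV=CF/(1+0.03975)^t    t·PV
  1        22.50        21.6398        21.6398
  2        22.50        20.8125        41.6250
  3        22.50        20.0168        60.0505
  4     1,022.50       874.8782     3,499.5128
  Σ                    937.3474     3,622.8283
Price P = Σ PV = 937.3474.
Macaulay duration = Σ(t·PV) / P = 3,622.8283 / 937.3474 = 3.86498 half-year periods.
In years: 3.86498 / 2 = 1.93249 years.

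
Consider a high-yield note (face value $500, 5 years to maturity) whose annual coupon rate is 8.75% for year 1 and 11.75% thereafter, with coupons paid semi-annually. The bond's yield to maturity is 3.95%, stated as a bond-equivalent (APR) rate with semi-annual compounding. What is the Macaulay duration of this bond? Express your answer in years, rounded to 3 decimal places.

4.162 years

Periodic yield y = 0.01975. Discount each cash flow and weight by its period:
  t   CF        PV=CF/(1+0.01975)^t    t·PV
  1       21.875        21.4513        21.4513
  2       21.875        21.0359        42.0718
  3       29.375        27.7011        83.1032
  4       29.375        27.1646       108.6583
  5       29.375        26.6385       133.1924
  6       29.375        26.1226       156.7353
  7       29.375        25.6166       179.3164
  8       29.375        25.1205       200.9639
  9       29.375        24.6340       221.7058
  10     529.375       435.3377     4,353.3771
  Σ                    660.8227     5,500.5755
Price P = Σ PV = 660.8227.
Macaulay duration = Σ(t·PV) / P = 5,500.5755 / 660.8227 = 8.32383 half-year periods.
In years: 8.32383 / 2 = 4.16191 years.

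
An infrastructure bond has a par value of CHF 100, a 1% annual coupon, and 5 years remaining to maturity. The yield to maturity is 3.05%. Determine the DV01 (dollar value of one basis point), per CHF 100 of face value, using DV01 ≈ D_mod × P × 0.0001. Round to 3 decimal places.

CHF 0.043

Periodic yield y = 0.0305.
  t   CF        PV=CF/(1+0.0305)^t    t·PV
  1         1.00         0.9704         0.9704
  2         1.00         0.9417         1.8834
  3         1.00         0.9138         2.7414
  4         1.00         0.8868         3.5471
  5       101.00        86.9123       434.5617
  Σ                     90.6250       443.7039
P = 90.6250; D_Mac = 4.89604 yrs; D_mod = 4.75113 yrs.
DV01 ≈ 4.75113 × 90.6250 × 0.0001 = 0.043057.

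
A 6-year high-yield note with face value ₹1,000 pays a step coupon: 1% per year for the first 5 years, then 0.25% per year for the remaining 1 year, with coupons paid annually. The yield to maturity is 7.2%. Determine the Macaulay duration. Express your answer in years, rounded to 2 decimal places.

5.82 years

Periodic yield y = 0.072. Discount each cash flow and weight by its year:
  t   CF        PV=CF/(1+0.072)^t    t·PV
  1        10.00         9.3284         9.3284
  2        10.00         8.7018        17.4037
  3        10.00         8.1174        24.3521
  4        10.00         7.5722        30.2887
  5        10.00         7.0636        35.3180
  6     1,002.50       660.5652     3,963.3910
  Σ                    701.3485     4,080.0819
Price P = Σ PV = 701.3485.
Macaulay duration = Σ(t·PV) / P = 4,080.0819 / 701.3485 = 5.81748 years.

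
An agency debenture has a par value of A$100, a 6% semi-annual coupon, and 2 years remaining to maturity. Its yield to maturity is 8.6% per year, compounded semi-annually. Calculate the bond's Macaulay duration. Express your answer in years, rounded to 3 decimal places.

Periodic yield y = 0.043. Discount each cash flow and weight by its period:
  t   CF        PV=CF/(1+0.043)^t    t·PV
  1         3.00         2.8763         2.8763
  2         3.00         2.7577         5.5155
  3         3.00         2.6440         7.9321
  4       103.00        87.0362       348.1449
  Σ                     95.3143       364.4688
Price P = Σ PV = 95.3143.
Macaulay duration = Σ(t·PV) / P = 364.4688 / 95.3143 = 3.82386 half-year periods.
In years: 3.82386 / 2 = 1.91193 years.

1.912 years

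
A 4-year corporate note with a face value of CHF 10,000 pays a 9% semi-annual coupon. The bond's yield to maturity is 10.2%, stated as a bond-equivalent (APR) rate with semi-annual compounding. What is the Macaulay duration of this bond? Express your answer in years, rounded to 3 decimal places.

Periodic yield y = 0.051. Discount each cash flow and weight by its period:
  t   CF        PV=CF/(1+0.051)^t    t·PV
  1       450.00       428.1637       428.1637
  2       450.00       407.3869       814.7738
  3       450.00       387.6184     1,162.8551
  4       450.00       368.8091     1,475.2365
  5       450.00       350.9126     1,754.5629
  6       450.00       333.8845     2,003.3068
  7       450.00       317.6827     2,223.7786
  8    10,450.00     7,019.3123    56,154.4980
  Σ                  9,613.7700    66,017.1754
Price P = Σ PV = 9,613.7700.
Macaulay duration = Σ(t·PV) / P = 66,017.1754 / 9,613.7700 = 6.86694 half-year periods.
In years: 6.86694 / 2 = 3.43347 years.

3.433 years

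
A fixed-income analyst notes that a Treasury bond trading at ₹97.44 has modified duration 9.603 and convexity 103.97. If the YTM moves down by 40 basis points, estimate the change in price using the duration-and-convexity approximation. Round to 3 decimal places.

+₹3.824

Duration effect: -D_mod·Δy = -9.603 × (-0.004) = +0.038412
Convexity effect: ½·C·(Δy)² = 0.5 × 103.97 × (-0.004)² = +0.00083176
ΔP/P ≈ +0.038412 + 0.00083176 = +0.03924376
ΔP ≈ 97.44 × (+0.03924376) = +3.8239119744.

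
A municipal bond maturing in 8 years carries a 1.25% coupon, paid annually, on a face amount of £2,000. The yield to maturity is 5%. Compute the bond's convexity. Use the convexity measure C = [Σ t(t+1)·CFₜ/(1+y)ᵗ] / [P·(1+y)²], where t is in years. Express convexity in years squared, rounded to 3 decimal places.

With y = 0.05:
  t   CF        PV=CF/(1+0.05)^t    t·PV        t(t+1)·PV
  1        25.00        23.8095        23.8095          47.6190
  2        25.00        22.6757        45.3515         136.0544
  3        25.00        21.5959        64.7878         259.1513
  4        25.00        20.5676        82.2702         411.3512
  5        25.00        19.5882        97.9408         587.6446
  6        25.00        18.6554       111.9323         783.5262
  7        25.00        17.7670       124.3692         994.9539
  8     2,025.00     1,370.5997    10,964.7977      98,683.1790
  Σ                  1,515.2590    11,515.2590     101,903.4796
P = 1,515.2590.
Convexity = Σ t(t+1)·PV / [P·(1+y)²] = 101,903.4796 / (1,515.2590 × 1.102500) = 60.99911.

60.999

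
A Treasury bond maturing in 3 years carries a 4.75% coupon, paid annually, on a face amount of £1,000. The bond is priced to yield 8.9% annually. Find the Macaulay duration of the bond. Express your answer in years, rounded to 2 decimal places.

Periodic yield y = 0.089. Discount each cash flow and weight by its year:
  t   CF        PV=CF/(1+0.089)^t    t·PV
  1        47.50        43.6180        43.6180
  2        47.50        40.0533        80.1065
  3     1,047.50       811.0925     2,433.2775
  Σ                    894.7638     2,557.0021
Price P = Σ PV = 894.7638.
Macaulay duration = Σ(t·PV) / P = 2,557.0021 / 894.7638 = 2.85774 years.

2.86 years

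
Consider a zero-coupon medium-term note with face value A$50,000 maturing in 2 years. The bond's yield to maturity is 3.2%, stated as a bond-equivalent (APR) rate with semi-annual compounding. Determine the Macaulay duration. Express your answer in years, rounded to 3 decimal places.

2.000 years

A zero-coupon bond has a single cash flow at maturity, so its Macaulay duration equals its maturity: 2 years.
(Equivalently: 4 semi-annual periods ÷ 2 = 2 years.)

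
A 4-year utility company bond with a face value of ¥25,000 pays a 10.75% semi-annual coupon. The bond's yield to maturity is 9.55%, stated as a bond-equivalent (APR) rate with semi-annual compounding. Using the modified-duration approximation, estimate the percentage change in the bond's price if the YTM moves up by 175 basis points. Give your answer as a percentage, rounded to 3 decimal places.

Periodic yield y = 0.04775. Modified duration first:
  t   CF        PV=CF/(1+0.04775)^t    t·PV
  1     1,343.75     1,282.5101     1,282.5101
  2     1,343.75     1,224.0612     2,448.1224
  3     1,343.75     1,168.2760     3,504.8281
  4     1,343.75     1,115.0332     4,460.1328
  5     1,343.75     1,064.2168     5,321.0842
  6     1,343.75     1,015.7164     6,094.2983
  7     1,343.75       969.4263     6,785.9840
  8    26,343.75    18,139.1211   145,112.9688
  Σ                 25,978.3612   175,009.9289
P = 25,978.3612; D_Mac = 6.73676 half-year periods = 3.36838 yrs; D_mod = 3.36838/(1+0.04775) = 3.21487 yrs.
ΔP/P ≈ -D_mod · Δy = -3.21487 × (+0.0175) = -0.056260 = -5.6260%.

-5.626%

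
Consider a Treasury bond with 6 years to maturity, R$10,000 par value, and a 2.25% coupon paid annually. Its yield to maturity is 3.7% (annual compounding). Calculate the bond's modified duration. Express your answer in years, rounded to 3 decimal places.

Periodic yield y = 0.037. First find Macaulay duration:
  t   CF        PV=CF/(1+0.037)^t    t·PV
  1       225.00       216.9720       216.9720
  2       225.00       209.2305       418.4610
  3       225.00       201.7652       605.2956
  4       225.00       194.5662       778.2650
  5       225.00       187.6241       938.1207
  6    10,225.00     8,222.2519    49,333.5115
  Σ                  9,232.4100    52,290.6258
P = 9,232.4100; Macaulay duration = 52,290.6258 / 9,232.4100 = 5.66381 years.
Modified duration = D_Mac / (1 + y) = 5.66381 / 1.037 = 5.46173 years.

5.462 years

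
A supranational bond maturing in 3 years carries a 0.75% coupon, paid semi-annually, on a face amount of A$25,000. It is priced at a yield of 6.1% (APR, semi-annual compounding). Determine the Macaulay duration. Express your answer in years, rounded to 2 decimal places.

2.97 years

Periodic yield y = 0.0305. Discount each cash flow and weight by its period:
  t   CF        PV=CF/(1+0.0305)^t    t·PV
  1        93.75        90.9753        90.9753
  2        93.75        88.2826       176.5653
  3        93.75        85.6697       257.0091
  4        93.75        83.1341       332.5365
  5        93.75        80.6736       403.3679
  6    25,093.75    20,954.5139   125,727.0833
  Σ                 21,383.2492   126,987.5373
Price P = Σ PV = 21,383.2492.
Macaulay duration = Σ(t·PV) / P = 126,987.5373 / 21,383.2492 = 5.93865 half-year periods.
In years: 5.93865 / 2 = 2.96932 years.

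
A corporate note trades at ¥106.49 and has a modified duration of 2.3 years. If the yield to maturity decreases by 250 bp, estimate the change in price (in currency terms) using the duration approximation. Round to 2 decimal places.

Duration approximation: ΔP/P ≈ -D_mod · Δy = -2.3 × (-0.025) = +0.057500.
ΔP ≈ 106.49 × (+0.057500) = +6.123175.

+¥6.12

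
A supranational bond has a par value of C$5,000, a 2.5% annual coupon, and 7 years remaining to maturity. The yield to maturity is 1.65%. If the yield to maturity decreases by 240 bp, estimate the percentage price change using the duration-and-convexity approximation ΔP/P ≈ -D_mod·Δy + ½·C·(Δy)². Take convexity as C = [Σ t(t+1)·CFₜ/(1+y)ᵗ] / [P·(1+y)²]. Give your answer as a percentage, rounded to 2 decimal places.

+16.82%

With y = 0.0165:
  t   CF        PV=CF/(1+0.0165)^t    t·PV        t(t+1)·PV
  1       125.00       122.9710       122.9710         245.9420
  2       125.00       120.9749       241.9498         725.8494
  3       125.00       119.0112       357.0336       1,428.1345
  4       125.00       117.0794       468.3176       2,341.5880
  5       125.00       115.1789       575.8947       3,455.3684
  6       125.00       113.3093       679.8560       4,758.9923
  7     5,125.00     4,570.2735    31,991.9144     255,935.3151
  Σ                  5,278.7982    34,437.9371     268,891.1896
P = 5,278.7982; D_Mac = 6.52382 yrs; D_mod = 6.41793 yrs; C = 49.29771.
Duration effect: -6.41793 × (-0.024) = +0.154030
Convexity effect: 0.5 × 49.29771 × (-0.024)² = +0.0141977
ΔP/P ≈ +0.154030 + 0.0141977 = +0.168228 = +16.8228%.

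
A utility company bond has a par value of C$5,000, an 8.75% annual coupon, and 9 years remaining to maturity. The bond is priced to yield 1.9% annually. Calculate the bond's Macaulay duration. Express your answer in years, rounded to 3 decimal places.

Periodic yield y = 0.019. Discount each cash flow and weight by its year:
  t   CF        PV=CF/(1+0.019)^t    t·PV
  1       437.50       429.3425       429.3425
  2       437.50       421.3371       842.6742
  3       437.50       413.4809     1,240.4428
  4       437.50       405.7713     1,623.0852
  5       437.50       398.2054     1,991.0270
  6       437.50       390.7806     2,344.6834
  7       437.50       383.4942     2,684.4592
  8       437.50       376.3436     3,010.7491
  9     5,437.50     4,590.2001    41,311.8005
  Σ                  7,808.9557    55,478.2639
Price P = Σ PV = 7,808.9557.
Macaulay duration = Σ(t·PV) / P = 55,478.2639 / 7,808.9557 = 7.10444 years.

7.104 years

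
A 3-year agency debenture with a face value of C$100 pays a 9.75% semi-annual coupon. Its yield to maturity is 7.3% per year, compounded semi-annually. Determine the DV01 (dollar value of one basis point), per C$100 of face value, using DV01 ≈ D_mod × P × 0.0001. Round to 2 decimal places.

C$0.03

Periodic yield y = 0.0365.
  t   CF        PV=CF/(1+0.0365)^t    t·PV
  1        4.875         4.7033         4.7033
  2        4.875         4.5377         9.0754
  3        4.875         4.3779        13.1337
  4        4.875         4.2237        16.8950
  5        4.875         4.0750        20.3750
  6      104.875        84.5778       507.4665
  Σ                    106.4954       571.6490
P = 106.4954; D_Mac = 5.36783 half-year periods = 2.68391 yrs; D_mod = 2.58940 yrs.
DV01 ≈ 2.58940 × 106.4954 × 0.0001 = 0.027576.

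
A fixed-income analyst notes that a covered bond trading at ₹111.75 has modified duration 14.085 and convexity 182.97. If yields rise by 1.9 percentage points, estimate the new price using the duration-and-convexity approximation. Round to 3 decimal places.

Duration effect: -D_mod·Δy = -14.085 × (+0.019) = -0.267615
Convexity effect: ½·C·(Δy)² = 0.5 × 182.97 × (0.019)² = +0.033026085
ΔP/P ≈ -0.267615 + 0.033026085 = -0.234588915
New price ≈ 111.75 × (1 - 0.234588915) = 85.53468874875.

₹85.535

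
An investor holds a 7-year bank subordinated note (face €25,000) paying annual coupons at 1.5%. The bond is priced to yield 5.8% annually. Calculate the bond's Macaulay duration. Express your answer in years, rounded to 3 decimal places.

6.641 years

Periodic yield y = 0.058. Discount each cash flow and weight by its year:
  t   CF        PV=CF/(1+0.058)^t    t·PV
  1       375.00       354.4423       354.4423
  2       375.00       335.0117       670.0233
  3       375.00       316.6462       949.9386
  4       375.00       299.2875     1,197.1501
  5       375.00       282.8804     1,414.4022
  6       375.00       267.3728     1,604.2369
  7    25,375.00    17,100.4042   119,702.8297
  Σ                 18,956.0452   125,893.0232
Price P = Σ PV = 18,956.0452.
Macaulay duration = Σ(t·PV) / P = 125,893.0232 / 18,956.0452 = 6.64131 years.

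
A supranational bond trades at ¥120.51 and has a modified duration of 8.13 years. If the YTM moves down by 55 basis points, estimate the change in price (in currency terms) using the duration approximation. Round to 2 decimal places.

Duration approximation: ΔP/P ≈ -D_mod · Δy = -8.13 × (-0.0055) = +0.044715.
ΔP ≈ 120.51 × (+0.044715) = +5.38860465.

+¥5.39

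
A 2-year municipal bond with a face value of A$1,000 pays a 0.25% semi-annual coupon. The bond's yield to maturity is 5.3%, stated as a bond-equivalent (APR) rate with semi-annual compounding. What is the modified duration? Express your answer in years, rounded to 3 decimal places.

1.945 years

Periodic yield y = 0.0265. First find Macaulay duration:
  t   CF        PV=CF/(1+0.0265)^t    t·PV
  1         1.25         1.2177         1.2177
  2         1.25         1.1863         2.3726
  3         1.25         1.1557         3.4670
  4     1,001.25       901.7927     3,607.1708
  Σ                    905.3524     3,614.2281
P = 905.3524; Macaulay duration = 3,614.2281 / 905.3524 = 3.99207 half-year periods = 1.99603 years.
Modified duration = D_Mac / (1 + y) = 1.99603 / 1.0265 = 1.94450 years.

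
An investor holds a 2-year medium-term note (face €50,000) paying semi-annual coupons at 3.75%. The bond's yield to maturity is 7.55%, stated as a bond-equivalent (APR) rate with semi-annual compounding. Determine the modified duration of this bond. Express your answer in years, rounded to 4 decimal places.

Periodic yield y = 0.03775. First find Macaulay duration:
  t   CF        PV=CF/(1+0.03775)^t    t·PV
  1       937.50       903.3968       903.3968
  2       937.50       870.5341     1,741.0682
  3       937.50       838.8669     2,516.6007
  4    50,937.50    43,920.4375   175,681.7501
  Σ                 46,533.2353   180,842.8158
P = 46,533.2353; Macaulay duration = 180,842.8158 / 46,533.2353 = 3.88632 half-year periods = 1.94316 years.
Modified duration = D_Mac / (1 + y) = 1.94316 / 1.03775 = 1.87247 years.

1.8725 years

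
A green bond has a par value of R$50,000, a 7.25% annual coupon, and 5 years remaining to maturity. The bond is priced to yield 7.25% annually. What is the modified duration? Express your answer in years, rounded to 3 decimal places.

4.073 years

Periodic yield y = 0.0725. First find Macaulay duration:
  t   CF        PV=CF/(1+0.0725)^t    t·PV
  1     3,625.00     3,379.9534     3,379.9534
  2     3,625.00     3,151.4717     6,302.9434
  3     3,625.00     2,938.4351     8,815.3054
  4     3,625.00     2,739.7997    10,959.1986
  5    53,625.00    37,790.3401   188,951.7007
  Σ                 50,000.0000   218,409.1015
P = 50,000.0000; Macaulay duration = 218,409.1015 / 50,000.0000 = 4.36818 years.
Modified duration = D_Mac / (1 + y) = 4.36818 / 1.0725 = 4.07290 years.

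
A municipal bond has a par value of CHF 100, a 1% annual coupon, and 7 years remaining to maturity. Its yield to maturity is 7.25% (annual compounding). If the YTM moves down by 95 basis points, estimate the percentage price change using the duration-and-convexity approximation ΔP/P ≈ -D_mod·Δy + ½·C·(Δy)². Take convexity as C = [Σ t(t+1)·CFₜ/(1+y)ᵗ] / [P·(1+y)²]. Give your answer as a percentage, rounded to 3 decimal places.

With y = 0.0725:
  t   CF        PV=CF/(1+0.0725)^t    t·PV        t(t+1)·PV
  1         1.00         0.9324         0.9324           1.8648
  2         1.00         0.8694         1.7387           5.2162
  3         1.00         0.8106         2.4318           9.7272
  4         1.00         0.7558         3.0232          15.1161
  5         1.00         0.7047         3.5236          21.1414
  6         1.00         0.6571         3.9425          27.5972
  7       101.00        61.8786       433.1500       3,465.1999
  Σ                     66.6085       448.7422       3,545.8630
P = 66.6085; D_Mac = 6.73701 yrs; D_mod = 6.28159 yrs; C = 46.28043.
Duration effect: -6.28159 × (-0.0095) = +0.059675
Convexity effect: 0.5 × 46.28043 × (-0.0095)² = +0.0020884
ΔP/P ≈ +0.059675 + 0.0020884 = +0.061764 = +6.1764%.

+6.176%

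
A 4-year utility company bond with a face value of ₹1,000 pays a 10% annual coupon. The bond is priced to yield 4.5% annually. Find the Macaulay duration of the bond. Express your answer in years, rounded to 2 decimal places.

Periodic yield y = 0.045. Discount each cash flow and weight by its year:
  t   CF        PV=CF/(1+0.045)^t    t·PV
  1       100.00        95.6938        95.6938
  2       100.00        91.5730       183.1460
  3       100.00        87.6297       262.8890
  4     1,100.00       922.4175     3,689.6699
  Σ                  1,197.3139     4,231.3987
Price P = Σ PV = 1,197.3139.
Macaulay duration = Σ(t·PV) / P = 4,231.3987 / 1,197.3139 = 3.53408 years.

3.53 years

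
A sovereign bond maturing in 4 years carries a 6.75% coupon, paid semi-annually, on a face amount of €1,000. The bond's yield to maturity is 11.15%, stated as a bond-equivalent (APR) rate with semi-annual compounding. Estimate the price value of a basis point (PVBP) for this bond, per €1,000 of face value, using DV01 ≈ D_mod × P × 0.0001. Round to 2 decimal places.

€0.29

Periodic yield y = 0.05575.
  t   CF        PV=CF/(1+0.05575)^t    t·PV
  1        33.75        31.9678        31.9678
  2        33.75        30.2797        60.5594
  3        33.75        28.6808        86.0423
  4        33.75        27.1662       108.6649
  5        33.75        25.7317       128.6585
  6        33.75        24.3729       146.2374
  7        33.75        23.0859       161.6011
  8     1,033.75       669.7717     5,358.1737
  Σ                    861.0567     6,081.9050
P = 861.0567; D_Mac = 7.06330 half-year periods = 3.53165 yrs; D_mod = 3.34516 yrs.
DV01 ≈ 3.34516 × 861.0567 × 0.0001 = 0.288037.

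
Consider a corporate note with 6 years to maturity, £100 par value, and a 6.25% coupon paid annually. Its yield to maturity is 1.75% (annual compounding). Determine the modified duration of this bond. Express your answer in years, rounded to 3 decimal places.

Periodic yield y = 0.0175. First find Macaulay duration:
  t   CF        PV=CF/(1+0.0175)^t    t·PV
  1         6.25         6.1425         6.1425
  2         6.25         6.0369        12.0737
  3         6.25         5.9330        17.7991
  4         6.25         5.8310        23.3240
  5         6.25         5.7307        28.6535
  6       106.25        95.7464       574.4784
  Σ                    125.4205       662.4712
P = 125.4205; Macaulay duration = 662.4712 / 125.4205 = 5.28200 years.
Modified duration = D_Mac / (1 + y) = 5.28200 / 1.0175 = 5.19116 years.

5.191 years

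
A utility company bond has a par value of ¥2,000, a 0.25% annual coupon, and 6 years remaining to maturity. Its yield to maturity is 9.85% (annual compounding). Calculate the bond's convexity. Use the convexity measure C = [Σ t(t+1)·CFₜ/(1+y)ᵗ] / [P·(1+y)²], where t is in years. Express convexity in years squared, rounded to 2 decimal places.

With y = 0.0985:
  t   CF        PV=CF/(1+0.0985)^t    t·PV        t(t+1)·PV
  1         5.00         4.5517         4.5517           9.1033
  2         5.00         4.1435         8.2870          24.8611
  3         5.00         3.7720        11.3160          45.2638
  4         5.00         3.4338        13.7350          68.6752
  5         5.00         3.1259        15.6293          93.7758
  6     2,005.00     1,141.0745     6,846.4471      47,925.1300
  Σ                  1,160.1013     6,899.9661      48,166.8093
P = 1,160.1013.
Convexity = Σ t(t+1)·PV / [P·(1+y)²] = 48,166.8093 / (1,160.1013 × 1.206702) = 34.40740.

34.41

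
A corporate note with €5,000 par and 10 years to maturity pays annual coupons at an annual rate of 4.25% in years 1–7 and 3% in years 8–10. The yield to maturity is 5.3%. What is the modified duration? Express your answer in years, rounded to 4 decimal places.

Periodic yield y = 0.053. First find Macaulay duration:
  t   CF        PV=CF/(1+0.053)^t    t·PV
  1       212.50       201.8044       201.8044
  2       212.50       191.6471       383.2941
  3       212.50       182.0010       546.0031
  4       212.50       172.8405       691.3619
  5       212.50       164.1410       820.7050
  6       212.50       155.8794       935.2764
  7       212.50       148.0336     1,036.2353
  8       150.00        99.2349       793.8789
  9       150.00        94.2401       848.1613
  10    5,150.00     3,072.7237    30,727.2375
  Σ                  4,482.5457    36,983.9578
P = 4,482.5457; Macaulay duration = 36,983.9578 / 4,482.5457 = 8.25066 years.
Modified duration = D_Mac / (1 + y) = 8.25066 / 1.053 = 7.83538 years.

7.8354 years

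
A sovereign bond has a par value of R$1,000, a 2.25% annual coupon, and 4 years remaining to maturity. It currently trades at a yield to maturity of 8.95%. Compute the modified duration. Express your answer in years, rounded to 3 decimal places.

Periodic yield y = 0.0895. First find Macaulay duration:
  t   CF        PV=CF/(1+0.0895)^t    t·PV
  1        22.50        20.6517        20.6517
  2        22.50        18.9552        37.9104
  3        22.50        17.3981        52.1942
  4     1,022.50       725.6954     2,902.7817
  Σ                    782.7003     3,013.5379
P = 782.7003; Macaulay duration = 3,013.5379 / 782.7003 = 3.85018 years.
Modified duration = D_Mac / (1 + y) = 3.85018 / 1.0895 = 3.53390 years.

3.534 years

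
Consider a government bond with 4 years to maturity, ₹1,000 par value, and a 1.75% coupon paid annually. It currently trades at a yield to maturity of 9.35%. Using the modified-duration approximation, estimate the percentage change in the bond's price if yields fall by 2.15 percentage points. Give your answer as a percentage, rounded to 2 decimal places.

Periodic yield y = 0.0935. Modified duration first:
  t   CF        PV=CF/(1+0.0935)^t    t·PV
  1        17.50        16.0037        16.0037
  2        17.50        14.6353        29.2705
  3        17.50        13.3839        40.1516
  4     1,017.50       711.6382     2,846.5529
  Σ                    755.6610     2,931.9787
P = 755.6610; D_Mac = 3.88002 yrs; D_mod = 3.88002/(1+0.0935) = 3.54826 yrs.
ΔP/P ≈ -D_mod · Δy = -3.54826 × (-0.0215) = +0.076288 = +7.6288%.

+7.63%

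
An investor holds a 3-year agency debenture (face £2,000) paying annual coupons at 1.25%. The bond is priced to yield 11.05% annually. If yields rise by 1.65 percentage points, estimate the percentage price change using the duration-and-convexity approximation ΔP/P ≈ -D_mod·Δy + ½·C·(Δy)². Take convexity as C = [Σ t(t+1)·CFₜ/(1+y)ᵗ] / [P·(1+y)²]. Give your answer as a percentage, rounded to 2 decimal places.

-4.26%

With y = 0.1105:
  t   CF        PV=CF/(1+0.1105)^t    t·PV        t(t+1)·PV
  1        25.00        22.5124        22.5124          45.0248
  2        25.00        20.2723        40.5446         121.6338
  3     2,025.00     1,478.6635     4,435.9904      17,743.9614
  Σ                  1,521.4481     4,499.0473      17,910.6200
P = 1,521.4481; D_Mac = 2.95708 yrs; D_mod = 2.66284 yrs; C = 9.54589.
Duration effect: -2.66284 × (+0.0165) = -0.043937
Convexity effect: 0.5 × 9.54589 × (0.0165)² = +0.0012994
ΔP/P ≈ -0.043937 + 0.0012994 = -0.042637 = -4.2637%.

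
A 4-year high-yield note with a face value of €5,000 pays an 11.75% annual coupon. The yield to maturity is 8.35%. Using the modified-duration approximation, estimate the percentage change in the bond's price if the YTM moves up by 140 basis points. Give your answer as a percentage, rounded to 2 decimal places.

Periodic yield y = 0.0835. Modified duration first:
  t   CF        PV=CF/(1+0.0835)^t    t·PV
  1       587.50       542.2243       542.2243
  2       587.50       500.4377     1,000.8754
  3       587.50       461.8715     1,385.6144
  4     5,587.50     4,054.1692    16,216.6769
  Σ                  5,558.7027    19,145.3910
P = 5,558.7027; D_Mac = 3.44422 yrs; D_mod = 3.44422/(1+0.0835) = 3.17879 yrs.
ΔP/P ≈ -D_mod · Δy = -3.17879 × (+0.014) = -0.044503 = -4.4503%.

-4.45%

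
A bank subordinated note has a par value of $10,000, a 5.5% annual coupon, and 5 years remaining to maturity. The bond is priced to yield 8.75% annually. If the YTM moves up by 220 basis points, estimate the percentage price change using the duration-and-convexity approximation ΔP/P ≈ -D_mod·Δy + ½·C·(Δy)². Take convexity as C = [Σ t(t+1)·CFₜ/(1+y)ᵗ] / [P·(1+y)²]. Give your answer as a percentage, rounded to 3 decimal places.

-8.506%

With y = 0.0875:
  t   CF        PV=CF/(1+0.0875)^t    t·PV        t(t+1)·PV
  1       550.00       505.7471       505.7471       1,011.4943
  2       550.00       465.0548       930.1097       2,790.3290
  3       550.00       427.6366     1,282.9099       5,131.6395
  4       550.00       393.2291     1,572.9163       7,864.5816
  5    10,550.00     6,935.9528    34,679.7642     208,078.5852
  Σ                  8,727.6205    38,971.4472     224,876.6295
P = 8,727.6205; D_Mac = 4.46530 yrs; D_mod = 4.10602 yrs; C = 21.78662.
Duration effect: -4.10602 × (+0.022) = -0.090333
Convexity effect: 0.5 × 21.78662 × (0.022)² = +0.0052724
ΔP/P ≈ -0.090333 + 0.0052724 = -0.085060 = -8.5060%.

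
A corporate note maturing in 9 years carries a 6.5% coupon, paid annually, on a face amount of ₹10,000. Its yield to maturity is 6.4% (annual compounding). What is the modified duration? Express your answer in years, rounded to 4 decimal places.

Periodic yield y = 0.064. First find Macaulay duration:
  t   CF        PV=CF/(1+0.064)^t    t·PV
  1       650.00       610.9023       610.9023
  2       650.00       574.1563     1,148.3125
  3       650.00       539.6205     1,618.8616
  4       650.00       507.1622     2,028.6486
  5       650.00       476.6562     2,383.2808
  6       650.00       447.9851     2,687.9107
  7       650.00       421.0386     2,947.2705
  8       650.00       395.7130     3,165.7041
  9    10,650.00     6,093.6142    54,842.5280
  Σ                 10,066.8484    71,433.4192
P = 10,066.8484; Macaulay duration = 71,433.4192 / 10,066.8484 = 7.09591 years.
Modified duration = D_Mac / (1 + y) = 7.09591 / 1.064 = 6.66909 years.

6.6691 years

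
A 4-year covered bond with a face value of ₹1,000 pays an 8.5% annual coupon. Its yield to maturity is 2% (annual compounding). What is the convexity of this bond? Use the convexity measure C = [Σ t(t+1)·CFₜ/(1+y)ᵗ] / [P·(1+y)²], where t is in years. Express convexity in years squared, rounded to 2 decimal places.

With y = 0.02:
  t   CF        PV=CF/(1+0.02)^t    t·PV        t(t+1)·PV
  1        85.00        83.3333        83.3333         166.6667
  2        85.00        81.6993       163.3987         490.1961
  3        85.00        80.0974       240.2922         961.1688
  4     1,085.00     1,002.3723     4,009.4891      20,047.4457
  Σ                  1,247.5024     4,496.5134      21,665.4773
P = 1,247.5024.
Convexity = Σ t(t+1)·PV / [P·(1+y)²] = 21,665.4773 / (1,247.5024 × 1.040400) = 16.69270.

16.69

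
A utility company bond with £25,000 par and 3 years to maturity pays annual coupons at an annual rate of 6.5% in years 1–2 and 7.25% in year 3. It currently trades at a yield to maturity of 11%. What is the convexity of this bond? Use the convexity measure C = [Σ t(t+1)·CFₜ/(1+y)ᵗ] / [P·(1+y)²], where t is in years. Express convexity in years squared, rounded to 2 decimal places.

8.92

With y = 0.11:
  t   CF        PV=CF/(1+0.11)^t    t·PV        t(t+1)·PV
  1     1,625.00     1,463.9640     1,463.9640       2,927.9279
  2     1,625.00     1,318.8865     2,637.7729       7,913.3187
  3    26,812.50    19,605.0689    58,815.2067     235,260.8269
  Σ                 22,387.9193    62,916.9436     246,102.0736
P = 22,387.9193.
Convexity = Σ t(t+1)·PV / [P·(1+y)²] = 246,102.0736 / (22,387.9193 × 1.232100) = 8.92186.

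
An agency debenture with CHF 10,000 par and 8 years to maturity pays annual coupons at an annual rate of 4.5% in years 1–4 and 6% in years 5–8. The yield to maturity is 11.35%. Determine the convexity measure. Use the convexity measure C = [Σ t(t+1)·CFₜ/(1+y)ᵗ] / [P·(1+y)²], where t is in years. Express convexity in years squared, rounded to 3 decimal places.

44.384

With y = 0.1135:
  t   CF        PV=CF/(1+0.1135)^t    t·PV        t(t+1)·PV
  1       450.00       404.1311       404.1311         808.2622
  2       450.00       362.9377       725.8754       2,177.6261
  3       450.00       325.9431       977.8294       3,911.3177
  4       450.00       292.7195     1,170.8779       5,854.3896
  5       600.00       350.5098     1,752.5489      10,515.2935
  6       600.00       314.7820     1,888.6921      13,220.8450
  7       600.00       282.6960     1,978.8722      15,830.9774
  8    10,600.00     4,485.2236    35,881.7884     322,936.0960
  Σ                  6,818.9428    44,780.6155     375,254.8075
P = 6,818.9428.
Convexity = Σ t(t+1)·PV / [P·(1+y)²] = 375,254.8075 / (6,818.9428 × 1.239882) = 44.38424.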